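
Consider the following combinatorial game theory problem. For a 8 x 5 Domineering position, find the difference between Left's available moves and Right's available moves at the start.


Board is 8 x 5 (rows x cols).
Left (vertical) placements: (rows-1) * cols = 7 * 5 = 35
Right (horizontal) placements: rows * (cols-1) = 8 * 4 = 32
Advantage = Left - Right = 35 - 32 = 3

3


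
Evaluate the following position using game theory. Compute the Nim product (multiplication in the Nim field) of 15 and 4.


Nim multiplication is bilinear over XOR: (u XOR v) * w = (u*w) XOR (v*w).
So we split each operand into its bit components and XOR the pairwise Nim products.
15 = 1 + 2 + 4 + 8 (as XOR of powers of 2).
4 = 4 (as XOR of powers of 2).
Using the standard Nim-product table on single bits:
  2*2 = 3,   2*4 = 8,   2*8 = 12,
  4*4 = 6,   4*8 = 11,  8*8 = 13,
and  1*x = x (identity), k*l = l*k (commutative).
Pairwise Nim products:
  1 * 4 = 4
  2 * 4 = 8
  4 * 4 = 6
  8 * 4 = 11
XOR them: 4 XOR 8 XOR 6 XOR 11 = 1.
Result: 15 * 4 = 1 (in Nim).

1


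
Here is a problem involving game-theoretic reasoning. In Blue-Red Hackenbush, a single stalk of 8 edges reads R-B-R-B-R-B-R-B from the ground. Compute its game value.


Edges (from ground): R-B-R-B-R-B-R-B
By Berlekamp's sign-expansion rule, a Blue-Red Hackenbush stalk has the value of the surreal number whose sign sequence is the edge sequence with B -> + and R -> -.
Sign sequence: -+-+-+-+
Trace the sign expansion in the surreal number tree, starting from 0:
Edge 1: R (sign -) -> bounds (-inf, 0), value = -1
Edge 2: B (sign +) -> bounds (-1, 0), value = -1/2
Edge 3: R (sign -) -> bounds (-1, -1/2), value = -3/4
Edge 4: B (sign +) -> bounds (-3/4, -1/2), value = -5/8
Edge 5: R (sign -) -> bounds (-3/4, -5/8), value = -11/16
Edge 6: B (sign +) -> bounds (-11/16, -5/8), value = -21/32
Edge 7: R (sign -) -> bounds (-11/16, -21/32), value = -43/64
Edge 8: B (sign +) -> bounds (-43/64, -21/32), value = -85/128
Game value = -85/128

-85/128


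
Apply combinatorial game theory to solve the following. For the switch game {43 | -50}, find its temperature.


The game is {43 | -50}, a switch {a | b} with numbers a > b.
Cooling {a | b} by t gives {a - t | b + t}, which stops being hot when a - t = b + t, i.e. at t = (a - b)/2. So the temperature of a switch is (a - b)/2.
Temperature = (Left option - Right option) / 2
= (43 - (-50)) / 2
= 93 / 2
= 93/2

93/2


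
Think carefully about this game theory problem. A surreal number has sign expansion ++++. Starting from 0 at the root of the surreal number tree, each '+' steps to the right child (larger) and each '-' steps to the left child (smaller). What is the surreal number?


Sign expansion: ++++
Rule: track bounds (lo, hi), initially (-inf, +inf). On '+', the current value becomes lo and we move to the simplest number in (value, hi): value + 1 if hi = +inf, otherwise the midpoint (value + hi)/2. On '-', the current value becomes hi and we move to value - 1 if lo = -inf, otherwise the midpoint (lo + value)/2.
Start at 0.
Step 1: sign = +, move right. Bounds: (0, +inf). Value = 1
Step 2: sign = +, move right. Bounds: (1, +inf). Value = 2
Step 3: sign = +, move right. Bounds: (2, +inf). Value = 3
Step 4: sign = +, move right. Bounds: (3, +inf). Value = 4
The surreal number with sign expansion ++++ is 4.

4


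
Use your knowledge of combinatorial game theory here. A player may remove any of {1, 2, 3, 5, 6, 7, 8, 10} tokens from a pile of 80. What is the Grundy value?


The subtraction set is S = {1, 2, 3, 5, 6, 7, 8, 10}.
G(k) = mex{ G(k - s) : s in S, s <= k }. We compute iteratively: G(0) = 0.
G(1) = mex({0}) = 1
G(2) = mex({0, 1}) = 2
G(3) = mex({0, 1, 2}) = 3
G(4) = mex({1, 2, 3}) = 0
G(5) = mex({0, 2, 3}) = 1
G(6) = mex({0, 1, 3}) = 2
G(7) = mex({0, 1, 2}) = 3
G(8) = mex({0, 1, 2, 3}) = 4
G(9) = mex({0, 1, 2, 3, 4}) = 5
G(10) = mex({0, 1, 2, 3, 4, 5}) = 6
G(11) = mex({0, 1, 2, 3, 4, 5, 6}) = 7
G(12) = mex({0, 1, 2, 3, 5, 6, 7}) = 4
G(13) = mex({1, 2, 3, 4, 6, 7}) = 0
G(14) = mex({0, 2, 3, 4, 5, 7}) = 1
G(15) = mex({0, 1, 3, 4, 5, 6}) = 2
G(16) = mex({0, 1, 2, 4, 5, 6, 7}) = 3
G(17) = mex({1, 2, 3, 4, 5, 6, 7}) = 0
G(18) = mex({0, 2, 3, 4, 6, 7}) = 1
G(19) = mex({0, 1, 3, 4, 5, 7}) = 2
G(20) = mex({0, 1, 2, 4, 6}) = 3
G(21) = mex({0, 1, 2, 3, 7}) = 4
G(22) = mex({0, 1, 2, 3, 4}) = 5
Observe that G(13)..G(22) = 0, 1, 2, 3, 0, 1, 2, 3, 4, 5 repeats G(0)..G(9) = 0, 1, 2, 3, 0, 1, 2, 3, 4, 5.
For k >= max(S) = 10, G(k) is determined by the previous 10 values G(k-10)..G(k-1); a window of 10 consecutive values has recurred shifted by 13, so by induction G(k + 13) = G(k) for all k >= 0: the sequence is periodic from the start with period 13.
One period: G(0..12) = 0, 1, 2, 3, 0, 1, 2, 3, 4, 5, 6, 7, 4.
80 mod 13 = 2, so G(80) = G(2) = 2.

2


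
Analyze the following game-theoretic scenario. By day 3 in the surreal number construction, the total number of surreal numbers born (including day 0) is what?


Day 0: {|} = 0 is born. Count = 1.
Day n: the number of surreal numbers born by day n is 2^(n+1) - 1.
By day 0: 2^1 - 1 = 1
By day 1: 2^2 - 1 = 3
By day 2: 2^3 - 1 = 7
By day 3: 2^4 - 1 = 15
By day 3: 15 surreal numbers.

15


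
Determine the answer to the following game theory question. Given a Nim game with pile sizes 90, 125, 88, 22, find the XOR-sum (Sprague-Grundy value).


We need the XOR (exclusive or) of all pile sizes.
After XOR-ing pile 1 (size 90): 0 XOR 90 = 90
After XOR-ing pile 2 (size 125): 90 XOR 125 = 39
After XOR-ing pile 3 (size 88): 39 XOR 88 = 127
After XOR-ing pile 4 (size 22): 127 XOR 22 = 105
The Nim-value of this position is 105.

105


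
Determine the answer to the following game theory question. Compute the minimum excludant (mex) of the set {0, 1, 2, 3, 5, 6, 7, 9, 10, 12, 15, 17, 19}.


Set = {0, 1, 2, 3, 5, 6, 7, 9, 10, 12, 15, 17, 19}
0 is in the set.
1 is in the set.
2 is in the set.
3 is in the set.
4 is NOT in the set. This is the mex.
mex = 4

4


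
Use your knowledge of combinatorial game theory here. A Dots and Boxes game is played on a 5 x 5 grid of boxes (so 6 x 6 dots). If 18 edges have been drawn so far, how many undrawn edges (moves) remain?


Grid: 5 x 5 boxes, i.e. 6 rows and 6 columns of dots.
Horizontal edges: (rows + 1) * cols = 6 * 5 = 30
Vertical edges: rows * (cols + 1) = 5 * 6 = 30
Total edges: 30 + 30 = 60
Edges drawn: 18
Remaining: 60 - 18 = 42

42


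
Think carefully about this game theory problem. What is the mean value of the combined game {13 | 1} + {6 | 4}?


G1 = {13 | 1}, G2 = {6 | 4}
Each is a switch {a | b} with numbers a > b; its mean value is (a + b)/2, and mean value is additive over game sums: m(G1 + G2) = m(G1) + m(G2).
Mean of G1 = (13 + (1))/2 = 14/2 = 7
Mean of G2 = (6 + (4))/2 = 10/2 = 5
Mean of G1 + G2 = 7 + 5 = 12

12


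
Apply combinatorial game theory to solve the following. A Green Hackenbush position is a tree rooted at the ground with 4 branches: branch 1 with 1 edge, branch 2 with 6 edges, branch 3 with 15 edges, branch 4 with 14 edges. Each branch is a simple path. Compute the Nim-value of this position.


The tree has 4 branches from the ground vertex.
In Green Hackenbush, the Nim-value of a simple path of length k is k.
Branch 1: length 1, Nim-value = 1
Branch 2: length 6, Nim-value = 6
Branch 3: length 15, Nim-value = 15
Branch 4: length 14, Nim-value = 14
Total Nim-value = XOR of all branch values:
0 XOR 1 = 1
1 XOR 6 = 7
7 XOR 15 = 8
8 XOR 14 = 6
Nim-value of the tree = 6

6


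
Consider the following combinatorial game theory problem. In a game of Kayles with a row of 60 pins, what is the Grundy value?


Kayles: a move removes 1 or 2 adjacent pins from a contiguous row.
Removing pins from a row of k leaves two independent rows (a, b) with a + b = k - 1 (one pin) or a + b = k - 2 (two pins); an end removal gives a = 0.
By Sprague-Grundy, G(k) = mex{ G(a) XOR G(b) } over all these splits. G(0) = 0.
G(1): splits (0,0):0^0=0 -> mex({0}) = 1
G(2): splits (0,1):0^1=1 (0,0):0^0=0 -> mex({0, 1}) = 2
G(3): splits (0,2):0^2=2 (1,1):1^1=0 (0,1):0^1=1 -> mex({0, 1, 2}) = 3
G(4): splits (0,3):0^3=3 (1,2):1^2=3 (0,2):0^2=2 (1,1):1^1=0 -> mex({0, 2, 3}) = 1
G(5): splits (0,4):0^1=1 (1,3):1^3=2 (2,2):2^2=0 (0,3):0^3=3 (1,2):1^2=3 -> mex({0, 1, 2, 3}) = 4
G(6) = mex({0, 1, 2, 4}) = 3
G(7) = mex({0, 1, 3, 4, 5}) = 2
G(8) = mex({0, 2, 3, 5, 6}) = 1
G(9) = mex({0, 1, 2, 3, 6, 7}) = 4
G(10) = mex({0, 1, 3, 4, 5, 7}) = 2
G(11) = mex({0, 1, 2, 3, 4, 5}) = 6
G(12) = mex({0, 1, 2, 3, 5, 6, 7}) = 4
G(13) = mex({0, 2, 3, 4, 6, 7}) = 1
G(14) = mex({0, 1, 4, 5, 6, 7}) = 2
G(15) = mex({0, 1, 2, 3, 4, 5, 6}) = 7
G(16) = mex({0, 2, 3, 5, 6, 7}) = 1
G(17) = mex({0, 1, 2, 3, 5, 6, 7}) = 4
G(18) = mex({0, 1, 2, 4, 5, 6}) = 3
G(19) = mex({0, 1, 3, 4, 5, 7}) = 2
G(20) = mex({0, 2, 3, 4, 5, 6, 7}) = 1
G(21) = mex({0, 1, 2, 3, 5, 6, 7}) = 4
G(22) = mex({0, 1, 2, 3, 4, 5, 7}) = 6
G(23) = mex({0, 1, 2, 3, 4, 5, 6}) = 7
G(24) = mex({0, 1, 2, 3, 5, 6, 7}) = 4
G(25) = mex({0, 2, 3, 4, 6, 7}) = 1
G(26) = mex({0, 1, 3, 4, 5, 6, 7}) = 2
G(27) = mex({0, 1, 2, 3, 4, 5, 6, 7}) = 8
G(28) = mex({0, 1, 2, 3, 4, 6, 7, 8}) = 5
G(29) = mex({0, 1, 2, 3, 5, 6, 7, 8, 9}) = 4
G(30) = mex({0, 1, 2, 3, 4, 5, 6, 9, 10}) = 7
G(31) = mex({0, 1, 3, 4, 5, 7, 10, 11}) = 2
G(32) = mex({0, 2, 3, 4, 5, 6, 7, 9, 11}) = 1
G(33) = mex({0, 1, 2, 3, 4, 5, 6, 7, 9, 12}) = 8
G(34) = mex({0, 1, 2, 3, 4, 5, 7, 8, 11, 12}) = 6
G(35) = mex({0, 1, 2, 3, 4, 5, 6, 8, 9, 10, 11}) = 7
G(36) = mex({0, 1, 2, 3, 5, 6, 7, 9, 10}) = 4
G(37) = mex({0, 2, 3, 4, 6, 7, 9, 10, 11, 12}) = 1
G(38) = mex({0, 1, 3, 4, 5, 6, 7, 9, 10, 11, 12}) = 2
G(39) = mex({0, 1, 2, 4, 5, 6, 7, 9, 10, 12, 14}) = 3
G(40) = mex({0, 2, 3, 4, 6, 7, 11, 12, 14}) = 1
G(41) = mex({0, 1, 2, 3, 5, 6, 7, 9, 10, 11, 12}) = 4
G(42) = mex({0, 1, 2, 3, 4, 5, 6, 9, 10}) = 7
G(43) = mex({0, 1, 3, 4, 5, 7, 9, 10, 12, 15}) = 2
G(44) = mex({0, 2, 3, 4, 5, 6, 7, 9, 10, 12, 15}) = 1
G(45) = mex({0, 1, 2, 3, 4, 5, 6, 7, 9, 10, 12, 14}) = 8
G(46) = mex({0, 1, 3, 4, 5, 7, 8, 11, 12, 14}) = 2
G(47) = mex({0, 1, 2, 3, 4, 5, 6, 8, 9, 10, 11, 12}) = 7
G(48) = mex({0, 1, 2, 3, 5, 6, 7, 9, 10}) = 4
G(49) = mex({0, 2, 3, 4, 6, 7, 9, 10, 11, 12, 15}) = 1
G(50) = mex({0, 1, 4, 5, 6, 7, 9, 11, 12, 14, 15}) = 2
G(51) = mex({0, 1, 2, 3, 4, 5, 6, 7, 9, 12, 14, 15}) = 8
G(52) = mex({0, 2, 3, 4, 5, 6, 7, 8, 11, 12, 15}) = 1
G(53) = mex({0, 1, 2, 3, 5, 6, 7, 8, 9, 10, 11, 12}) = 4
G(54) = mex({0, 1, 2, 3, 4, 5, 6, 9, 10}) = 7
G(55) = mex({0, 1, 3, 4, 5, 7, 9, 10, 11, 12}) = 2
G(56) = mex({0, 2, 3, 4, 5, 6, 7, 9, 10, 11, 12, 13, 14}) = 1
G(57) = mex({0, 1, 2, 3, 5, 6, 7, 9, 10, 12, 13, 14, 15}) = 4
G(58) = mex({0, 1, 3, 4, 5, 7, 11, 12, 14, 15}) = 2
G(59) = mex({0, 1, 2, 3, 4, 5, 6, 9, 10, 11, 12, 15}) = 7
G(60) = mex({0, 1, 2, 3, 5, 6, 7, 9, 10}) = 4
Therefore G(60) = 4.

4


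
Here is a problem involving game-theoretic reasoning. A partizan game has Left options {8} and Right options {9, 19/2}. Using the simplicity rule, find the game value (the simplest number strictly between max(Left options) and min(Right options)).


Left options: {8}, max = 8
Right options: {9, 19/2}, min = 9
All options are numbers and max(Left) < min(Right), so by the simplicity theorem the value is the simplest (earliest-born) number strictly between 8 and 9.
No integer lies strictly between 8 and 9, so the value is the dyadic rational m/2^k in the interval with the smallest k (then m odd); search k = 1, 2, ...:
Denominator 2: 17/2 lies strictly between 8 and 9 -- found.
The simplest number in the interval is 17/2.
Game value = 17/2

17/2


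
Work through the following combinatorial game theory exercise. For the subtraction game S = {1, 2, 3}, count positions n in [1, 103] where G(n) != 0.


Subtraction set S = {1, 2, 3}, so G(n) = n mod 4.
G(n) = 0 when n is a multiple of 4.
Multiples of 4 in [1, 103]: 25
N-positions (nonzero Grundy) = 103 - 25 = 78

78


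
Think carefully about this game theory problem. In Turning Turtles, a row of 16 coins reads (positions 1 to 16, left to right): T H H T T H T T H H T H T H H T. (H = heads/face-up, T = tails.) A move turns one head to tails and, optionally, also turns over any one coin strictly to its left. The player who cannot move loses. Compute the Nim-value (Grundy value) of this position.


Coins: T H H T T H T T H H T H T H H T
Key fact: a single head at position k behaves exactly like a Nim heap of size k (turning it to T and optionally flipping a coin at j < k corresponds to moving the heap from k to j, or to 0), and heads combine as a disjunctive sum (two heads at the same place would cancel, matching j XOR j = 0). So the Nim-value is the XOR of the 1-indexed positions of the heads.
Face-up positions (1-indexed): [2, 3, 6, 9, 10, 12, 14, 15]
XOR 0 with 2: 0 XOR 2 = 2
XOR 2 with 3: 2 XOR 3 = 1
XOR 1 with 6: 1 XOR 6 = 7
XOR 7 with 9: 7 XOR 9 = 14
XOR 14 with 10: 14 XOR 10 = 4
XOR 4 with 12: 4 XOR 12 = 8
XOR 8 with 14: 8 XOR 14 = 6
XOR 6 with 15: 6 XOR 15 = 9
Nim-value = 9

9


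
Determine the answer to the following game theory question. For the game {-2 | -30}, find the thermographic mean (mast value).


Game = {-2 | -30}, a switch {a | b} with numbers a > b.
Its thermograph has left wall a - t and right wall b + t, which meet at t = (a - b)/2, where both equal (a + b)/2. So the mast (mean value) is at (a + b)/2.
Mean = (-2 + (-30))/2 = -32/2 = -16

-16


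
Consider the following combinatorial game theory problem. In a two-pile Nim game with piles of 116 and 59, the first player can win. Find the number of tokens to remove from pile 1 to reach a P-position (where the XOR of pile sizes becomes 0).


Piles: 116 and 59
Current XOR: 116 XOR 59 = 79 (non-zero, so this is an N-position).
To make the XOR zero, we need to find a move that balances the piles.
For pile 1 (size 116): target = 116 XOR 79 = 59
We reduce pile 1 from 116 to 59.
Tokens removed: 116 - 59 = 57
Verification: 59 XOR 59 = 0

57


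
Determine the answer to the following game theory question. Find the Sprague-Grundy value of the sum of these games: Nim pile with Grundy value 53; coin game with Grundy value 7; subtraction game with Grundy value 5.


By the Sprague-Grundy theorem, the Grundy value of a sum of games is the XOR of individual Grundy values.
Nim pile: Grundy value = 53. Running XOR: 0 XOR 53 = 53
coin game: Grundy value = 7. Running XOR: 53 XOR 7 = 50
subtraction game: Grundy value = 5. Running XOR: 50 XOR 5 = 55
The combined Grundy value is 55.

55


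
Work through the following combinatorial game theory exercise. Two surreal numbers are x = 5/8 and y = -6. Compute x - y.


x = 5/8, y = -6
Converting to common denominator: 8
x = 5/8, y = -48/8
x - y = 5/8 - -6 = 53/8

53/8


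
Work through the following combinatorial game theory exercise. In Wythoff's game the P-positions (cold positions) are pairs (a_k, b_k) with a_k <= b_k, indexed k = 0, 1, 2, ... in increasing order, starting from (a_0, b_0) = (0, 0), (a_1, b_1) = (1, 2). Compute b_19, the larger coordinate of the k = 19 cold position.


By Wythoff's theorem, a_k = floor(k * phi) and b_k = floor(k * phi^2) = a_k + k, where phi = (1 + sqrt(5))/2 is the golden ratio.
phi = (1 + sqrt(5))/2 = 1.618034
phi^2 = phi + 1 = 2.618034
k = 19
k * phi^2 = 19 * 2.618034 = 49.742646
b_19 = floor(k * phi^2) = 49 (check: a_19 + k = 30 + 19 = 49)

49


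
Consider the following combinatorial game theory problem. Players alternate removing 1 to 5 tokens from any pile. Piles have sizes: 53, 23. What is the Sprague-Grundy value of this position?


Subtraction set: {1, 2, 3, 4, 5}
For this subtraction set, G(n) = n mod 6 (period = max + 1 = 6).
Pile 1 (size 53): G(53) = 53 mod 6 = 5
Pile 2 (size 23): G(23) = 23 mod 6 = 5
Total Grundy value = XOR of all: 5 XOR 5 = 0

0


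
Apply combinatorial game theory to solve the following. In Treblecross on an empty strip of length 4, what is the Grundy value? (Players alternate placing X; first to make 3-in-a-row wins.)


Treblecross: place X on empty cells; 3-in-a-row wins.
Playing within two cells of an existing X lets the opponent win at once, so sensible play treats the cells i-2..i+2 around each X as dead. The player left with no safe cell loses, so this is a normal-play take-away game on strips of safe cells.
Placing X at cell i (0-indexed) of a strip of k safe cells leaves independent strips of sizes max(0, i-2) and max(0, k-i-3). Hence G(k) = mex{ G(max(0,i-2)) XOR G(max(0,k-i-3)) : 0 <= i < k }, with G(0) = 0.
G(1): splits (0,0):0^0=0 -> mex({0}) = 1
G(2): splits (0,0):0^0=0 -> mex({0}) = 1
G(3): splits (0,0):0^0=0 -> mex({0}) = 1
G(4): splits (0,1):0^1=1 (0,0):0^0=0 -> mex({0, 1}) = 2
Therefore G(4) = 2.

2


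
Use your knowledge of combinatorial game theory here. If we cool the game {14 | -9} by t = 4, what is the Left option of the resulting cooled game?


Original game: {14 | -9} (a switch {a | b} with a > b).
Cooling by t (for t below the temperature (a - b)/2 = 23/2) taxes each move by t: {a | b} cooled by t is {a - t | b + t}.
Cooling amount: t = 4
Cooled Left option: 14 - 4 = 10
Cooled Right option: -9 + 4 = -5
Cooled game: {10 | -5}
Left option = 10

10


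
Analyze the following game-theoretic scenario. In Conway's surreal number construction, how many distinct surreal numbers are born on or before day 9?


Day 0: {|} = 0 is born. Count = 1.
Day n: the number of surreal numbers born by day n is 2^(n+1) - 1.
By day 0: 2^1 - 1 = 1
By day 1: 2^2 - 1 = 3
By day 2: 2^3 - 1 = 7
By day 3: 2^4 - 1 = 15
By day 4: 2^5 - 1 = 31
By day 5: 2^6 - 1 = 63
By day 6: 2^7 - 1 = 127
By day 7: 2^8 - 1 = 255
By day 8: 2^9 - 1 = 511
By day 9: 2^10 - 1 = 1023
By day 9: 1023 surreal numbers.

1023


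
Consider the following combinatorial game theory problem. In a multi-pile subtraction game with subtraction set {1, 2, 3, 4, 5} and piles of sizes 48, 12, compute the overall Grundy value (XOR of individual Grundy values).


Subtraction set: {1, 2, 3, 4, 5}
For this subtraction set, G(n) = n mod 6 (period = max + 1 = 6).
Pile 1 (size 48): G(48) = 48 mod 6 = 0
Pile 2 (size 12): G(12) = 12 mod 6 = 0
Total Grundy value = XOR of all: 0 XOR 0 = 0

0


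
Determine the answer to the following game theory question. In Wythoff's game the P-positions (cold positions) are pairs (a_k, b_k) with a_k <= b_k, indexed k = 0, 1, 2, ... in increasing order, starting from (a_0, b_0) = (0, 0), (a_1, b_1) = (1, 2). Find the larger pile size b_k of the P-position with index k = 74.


By Wythoff's theorem, a_k = floor(k * phi) and b_k = floor(k * phi^2) = a_k + k, where phi = (1 + sqrt(5))/2 is the golden ratio.
phi = (1 + sqrt(5))/2 = 1.618034
phi^2 = phi + 1 = 2.618034
k = 74
k * phi^2 = 74 * 2.618034 = 193.734515
b_74 = floor(k * phi^2) = 193 (check: a_74 + k = 119 + 74 = 193)

193


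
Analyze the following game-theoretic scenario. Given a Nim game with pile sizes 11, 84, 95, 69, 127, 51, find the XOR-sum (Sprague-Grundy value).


We need the XOR (exclusive or) of all pile sizes.
After XOR-ing pile 1 (size 11): 0 XOR 11 = 11
After XOR-ing pile 2 (size 84): 11 XOR 84 = 95
After XOR-ing pile 3 (size 95): 95 XOR 95 = 0
After XOR-ing pile 4 (size 69): 0 XOR 69 = 69
After XOR-ing pile 5 (size 127): 69 XOR 127 = 58
After XOR-ing pile 6 (size 51): 58 XOR 51 = 9
The Nim-value of this position is 9.

9


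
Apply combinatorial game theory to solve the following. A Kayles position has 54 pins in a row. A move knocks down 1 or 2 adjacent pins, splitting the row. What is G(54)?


Kayles: a move removes 1 or 2 adjacent pins from a contiguous row.
Removing pins from a row of k leaves two independent rows (a, b) with a + b = k - 1 (one pin) or a + b = k - 2 (two pins); an end removal gives a = 0.
By Sprague-Grundy, G(k) = mex{ G(a) XOR G(b) } over all these splits. G(0) = 0.
G(1): splits (0,0):0^0=0 -> mex({0}) = 1
G(2): splits (0,1):0^1=1 (0,0):0^0=0 -> mex({0, 1}) = 2
G(3): splits (0,2):0^2=2 (1,1):1^1=0 (0,1):0^1=1 -> mex({0, 1, 2}) = 3
G(4): splits (0,3):0^3=3 (1,2):1^2=3 (0,2):0^2=2 (1,1):1^1=0 -> mex({0, 2, 3}) = 1
G(5): splits (0,4):0^1=1 (1,3):1^3=2 (2,2):2^2=0 (0,3):0^3=3 (1,2):1^2=3 -> mex({0, 1, 2, 3}) = 4
G(6) = mex({0, 1, 2, 4}) = 3
G(7) = mex({0, 1, 3, 4, 5}) = 2
G(8) = mex({0, 2, 3, 5, 6}) = 1
G(9) = mex({0, 1, 2, 3, 6, 7}) = 4
G(10) = mex({0, 1, 3, 4, 5, 7}) = 2
G(11) = mex({0, 1, 2, 3, 4, 5}) = 6
G(12) = mex({0, 1, 2, 3, 5, 6, 7}) = 4
G(13) = mex({0, 2, 3, 4, 6, 7}) = 1
G(14) = mex({0, 1, 4, 5, 6, 7}) = 2
G(15) = mex({0, 1, 2, 3, 4, 5, 6}) = 7
G(16) = mex({0, 2, 3, 5, 6, 7}) = 1
G(17) = mex({0, 1, 2, 3, 5, 6, 7}) = 4
G(18) = mex({0, 1, 2, 4, 5, 6}) = 3
G(19) = mex({0, 1, 3, 4, 5, 7}) = 2
G(20) = mex({0, 2, 3, 4, 5, 6, 7}) = 1
G(21) = mex({0, 1, 2, 3, 5, 6, 7}) = 4
G(22) = mex({0, 1, 2, 3, 4, 5, 7}) = 6
G(23) = mex({0, 1, 2, 3, 4, 5, 6}) = 7
G(24) = mex({0, 1, 2, 3, 5, 6, 7}) = 4
G(25) = mex({0, 2, 3, 4, 6, 7}) = 1
G(26) = mex({0, 1, 3, 4, 5, 6, 7}) = 2
G(27) = mex({0, 1, 2, 3, 4, 5, 6, 7}) = 8
G(28) = mex({0, 1, 2, 3, 4, 6, 7, 8}) = 5
G(29) = mex({0, 1, 2, 3, 5, 6, 7, 8, 9}) = 4
G(30) = mex({0, 1, 2, 3, 4, 5, 6, 9, 10}) = 7
G(31) = mex({0, 1, 3, 4, 5, 7, 10, 11}) = 2
G(32) = mex({0, 2, 3, 4, 5, 6, 7, 9, 11}) = 1
G(33) = mex({0, 1, 2, 3, 4, 5, 6, 7, 9, 12}) = 8
G(34) = mex({0, 1, 2, 3, 4, 5, 7, 8, 11, 12}) = 6
G(35) = mex({0, 1, 2, 3, 4, 5, 6, 8, 9, 10, 11}) = 7
G(36) = mex({0, 1, 2, 3, 5, 6, 7, 9, 10}) = 4
G(37) = mex({0, 2, 3, 4, 6, 7, 9, 10, 11, 12}) = 1
G(38) = mex({0, 1, 3, 4, 5, 6, 7, 9, 10, 11, 12}) = 2
G(39) = mex({0, 1, 2, 4, 5, 6, 7, 9, 10, 12, 14}) = 3
G(40) = mex({0, 2, 3, 4, 6, 7, 11, 12, 14}) = 1
G(41) = mex({0, 1, 2, 3, 5, 6, 7, 9, 10, 11, 12}) = 4
G(42) = mex({0, 1, 2, 3, 4, 5, 6, 9, 10}) = 7
G(43) = mex({0, 1, 3, 4, 5, 7, 9, 10, 12, 15}) = 2
G(44) = mex({0, 2, 3, 4, 5, 6, 7, 9, 10, 12, 15}) = 1
G(45) = mex({0, 1, 2, 3, 4, 5, 6, 7, 9, 10, 12, 14}) = 8
G(46) = mex({0, 1, 3, 4, 5, 7, 8, 11, 12, 14}) = 2
G(47) = mex({0, 1, 2, 3, 4, 5, 6, 8, 9, 10, 11, 12}) = 7
G(48) = mex({0, 1, 2, 3, 5, 6, 7, 9, 10}) = 4
G(49) = mex({0, 2, 3, 4, 6, 7, 9, 10, 11, 12, 15}) = 1
G(50) = mex({0, 1, 4, 5, 6, 7, 9, 11, 12, 14, 15}) = 2
G(51) = mex({0, 1, 2, 3, 4, 5, 6, 7, 9, 12, 14, 15}) = 8
G(52) = mex({0, 2, 3, 4, 5, 6, 7, 8, 11, 12, 15}) = 1
G(53) = mex({0, 1, 2, 3, 5, 6, 7, 8, 9, 10, 11, 12}) = 4
G(54) = mex({0, 1, 2, 3, 4, 5, 6, 9, 10}) = 7
Therefore G(54) = 7.

7


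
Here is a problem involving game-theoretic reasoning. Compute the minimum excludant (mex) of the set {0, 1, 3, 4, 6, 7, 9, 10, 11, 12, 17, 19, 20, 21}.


Set = {0, 1, 3, 4, 6, 7, 9, 10, 11, 12, 17, 19, 20, 21}
0 is in the set.
1 is in the set.
2 is NOT in the set. This is the mex.
mex = 2

2


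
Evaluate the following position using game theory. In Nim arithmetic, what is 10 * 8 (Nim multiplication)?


Nim multiplication is bilinear over XOR: (u XOR v) * w = (u*w) XOR (v*w).
So we split each operand into its bit components and XOR the pairwise Nim products.
10 = 2 + 8 (as XOR of powers of 2).
8 = 8 (as XOR of powers of 2).
Using the standard Nim-product table on single bits:
  2*2 = 3,   2*4 = 8,   2*8 = 12,
  4*4 = 6,   4*8 = 11,  8*8 = 13,
and  1*x = x (identity), k*l = l*k (commutative).
Pairwise Nim products:
  2 * 8 = 12
  8 * 8 = 13
XOR them: 12 XOR 13 = 1.
Result: 10 * 8 = 1 (in Nim).

1


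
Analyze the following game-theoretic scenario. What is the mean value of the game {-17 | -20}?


Game = {-17 | -20}, a switch {a | b} with numbers a > b.
Its thermograph has left wall a - t and right wall b + t, which meet at t = (a - b)/2, where both equal (a + b)/2. So the mast (mean value) is at (a + b)/2.
Mean = (-17 + (-20))/2 = -37/2 = -37/2

-37/2


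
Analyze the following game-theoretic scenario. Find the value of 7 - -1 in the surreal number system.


x = 7, y = -1
x - y = 7 - -1 = 8

8


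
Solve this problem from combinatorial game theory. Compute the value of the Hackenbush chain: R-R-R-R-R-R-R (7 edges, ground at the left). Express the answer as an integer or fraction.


Edges (from ground): R-R-R-R-R-R-R
By Berlekamp's sign-expansion rule, a Blue-Red Hackenbush stalk has the value of the surreal number whose sign sequence is the edge sequence with B -> + and R -> -.
Sign sequence: -------
Trace the sign expansion in the surreal number tree, starting from 0:
Edge 1: R (sign -) -> bounds (-inf, 0), value = -1
Edge 2: R (sign -) -> bounds (-inf, -1), value = -2
Edge 3: R (sign -) -> bounds (-inf, -2), value = -3
Edge 4: R (sign -) -> bounds (-inf, -3), value = -4
Edge 5: R (sign -) -> bounds (-inf, -4), value = -5
Edge 6: R (sign -) -> bounds (-inf, -5), value = -6
Edge 7: R (sign -) -> bounds (-inf, -6), value = -7
Game value = -7

-7


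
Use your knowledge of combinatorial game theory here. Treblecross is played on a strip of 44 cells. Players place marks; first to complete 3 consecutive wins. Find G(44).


Treblecross: place X on empty cells; 3-in-a-row wins.
Playing within two cells of an existing X lets the opponent win at once, so sensible play treats the cells i-2..i+2 around each X as dead. The player left with no safe cell loses, so this is a normal-play take-away game on strips of safe cells.
Placing X at cell i (0-indexed) of a strip of k safe cells leaves independent strips of sizes max(0, i-2) and max(0, k-i-3). Hence G(k) = mex{ G(max(0,i-2)) XOR G(max(0,k-i-3)) : 0 <= i < k }, with G(0) = 0.
G(1): splits (0,0):0^0=0 -> mex({0}) = 1
G(2): splits (0,0):0^0=0 -> mex({0}) = 1
G(3): splits (0,0):0^0=0 -> mex({0}) = 1
G(4): splits (0,1):0^1=1 (0,0):0^0=0 -> mex({0, 1}) = 2
G(5): splits (0,2):0^1=1 (0,1):0^1=1 (0,0):0^0=0 -> mex({0, 1}) = 2
G(6) = mex({1}) = 0
G(7) = mex({0, 1, 2}) = 3
G(8) = mex({0, 1, 2}) = 3
G(9) = mex({0, 2}) = 1
G(10) = mex({0, 2, 3}) = 1
G(11) = mex({0, 3}) = 1
G(12) = mex({1, 3}) = 0
G(13) = mex({0, 1, 2, 3}) = 4
G(14) = mex({0, 1, 2}) = 3
G(15) = mex({0, 1, 2}) = 3
G(16) = mex({0, 1, 2, 4}) = 3
G(17) = mex({0, 1, 3, 4}) = 2
G(18) = mex({0, 1, 3, 4}) = 2
G(19) = mex({0, 1, 3, 5}) = 2
G(20) = mex({0, 1, 2, 3, 5}) = 4
G(21) = mex({0, 1, 2, 3, 5}) = 4
G(22) = mex({1, 2, 6}) = 0
G(23) = mex({0, 1, 2, 3, 4, 6}) = 5
G(24) = mex({0, 1, 2, 3, 4}) = 5
G(25) = mex({0, 1, 3, 4, 7}) = 2
G(26) = mex({0, 1, 3, 4, 5, 7}) = 2
G(27) = mex({0, 1, 3, 5}) = 2
G(28) = mex({0, 1, 2, 5}) = 3
G(29) = mex({0, 1, 2, 4, 5, 6}) = 3
G(30) = mex({1, 2, 4, 6}) = 0
G(31) = mex({0, 1, 2, 3, 4, 6}) = 5
G(32) = mex({1, 2, 3, 4, 7}) = 0
G(33) = mex({0, 3, 7}) = 1
G(34) = mex({0, 2, 3, 5, 7}) = 1
G(35) = mex({0, 2, 3, 5, 6}) = 1
G(36) = mex({0, 1, 2, 5, 6}) = 3
G(37) = mex({0, 1, 2, 4, 5, 6}) = 3
G(38) = mex({0, 1, 2, 4}) = 3
G(39) = mex({0, 1, 2, 3, 4, 7}) = 5
G(40) = mex({0, 1, 2, 3, 4, 5, 7}) = 6
G(41) = mex({0, 1, 2, 3, 5, 7}) = 4
G(42) = mex({0, 1, 2, 3, 5, 6, 7}) = 4
G(43) = mex({0, 2, 3, 5, 6}) = 1
G(44) = mex({1, 2, 3, 4, 5, 6}) = 0
Therefore G(44) = 0.

0


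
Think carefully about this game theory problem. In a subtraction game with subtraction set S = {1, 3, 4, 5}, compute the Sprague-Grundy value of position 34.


The subtraction set is S = {1, 3, 4, 5}.
G(k) = mex{ G(k - s) : s in S, s <= k }. We compute iteratively: G(0) = 0.
G(1) = mex({0}) = 1
G(2) = mex({1}) = 0
G(3) = mex({0}) = 1
G(4) = mex({0, 1}) = 2
G(5) = mex({0, 1, 2}) = 3
G(6) = mex({0, 1, 3}) = 2
G(7) = mex({0, 1, 2}) = 3
G(8) = mex({1, 2, 3}) = 0
G(9) = mex({0, 2, 3}) = 1
G(10) = mex({1, 2, 3}) = 0
G(11) = mex({0, 2, 3}) = 1
G(12) = mex({0, 1, 3}) = 2
Observe that G(8)..G(12) = 0, 1, 0, 1, 2 repeats G(0)..G(4) = 0, 1, 0, 1, 2.
For k >= max(S) = 5, G(k) is determined by the previous 5 values G(k-5)..G(k-1); a window of 5 consecutive values has recurred shifted by 8, so by induction G(k + 8) = G(k) for all k >= 0: the sequence is periodic from the start with period 8.
One period: G(0..7) = 0, 1, 0, 1, 2, 3, 2, 3.
34 mod 8 = 2, so G(34) = G(2) = 0.

0


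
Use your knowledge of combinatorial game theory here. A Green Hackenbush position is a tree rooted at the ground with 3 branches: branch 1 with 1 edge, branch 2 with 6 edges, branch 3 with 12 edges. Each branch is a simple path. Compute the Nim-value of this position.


The tree has 3 branches from the ground vertex.
In Green Hackenbush, the Nim-value of a simple path of length k is k.
Branch 1: length 1, Nim-value = 1
Branch 2: length 6, Nim-value = 6
Branch 3: length 12, Nim-value = 12
Total Nim-value = XOR of all branch values:
0 XOR 1 = 1
1 XOR 6 = 7
7 XOR 12 = 11
Nim-value of the tree = 11

11


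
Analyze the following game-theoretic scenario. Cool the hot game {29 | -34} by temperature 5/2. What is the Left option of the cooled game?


Original game: {29 | -34} (a switch {a | b} with a > b).
Cooling by t (for t below the temperature (a - b)/2 = 63/2) taxes each move by t: {a | b} cooled by t is {a - t | b + t}.
Cooling amount: t = 5/2
Cooled Left option: 29 - 5/2 = 53/2
Cooled Right option: -34 + 5/2 = -63/2
Cooled game: {53/2 | -63/2}
Left option = 53/2

53/2


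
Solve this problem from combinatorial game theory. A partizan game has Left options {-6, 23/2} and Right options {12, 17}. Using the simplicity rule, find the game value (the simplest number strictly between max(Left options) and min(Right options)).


Left options: {-6, 23/2}, max = 23/2
Right options: {12, 17}, min = 12
All options are numbers and max(Left) < min(Right), so by the simplicity theorem the value is the simplest (earliest-born) number strictly between 23/2 and 12.
No integer lies strictly between 23/2 and 12, so the value is the dyadic rational m/2^k in the interval with the smallest k (then m odd); search k = 1, 2, ...:
Denominator 2: no odd multiple of 1/2 lies strictly between 23/2 and 12.
Denominator 4: 47/4 lies strictly between 23/2 and 12 -- found.
The simplest number in the interval is 47/4.
Game value = 47/4

47/4


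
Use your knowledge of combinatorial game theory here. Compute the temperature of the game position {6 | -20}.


The game is {6 | -20}, a switch {a | b} with numbers a > b.
Cooling {a | b} by t gives {a - t | b + t}, which stops being hot when a - t = b + t, i.e. at t = (a - b)/2. So the temperature of a switch is (a - b)/2.
Temperature = (Left option - Right option) / 2
= (6 - (-20)) / 2
= 26 / 2
= 13

13


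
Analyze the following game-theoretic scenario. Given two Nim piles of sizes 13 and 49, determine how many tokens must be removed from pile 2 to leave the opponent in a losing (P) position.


Piles: 13 and 49
Current XOR: 13 XOR 49 = 60 (non-zero, so this is an N-position).
To make the XOR zero, we need to find a move that balances the piles.
For pile 2 (size 49): target = 49 XOR 60 = 13
We reduce pile 2 from 49 to 13.
Tokens removed: 49 - 13 = 36
Verification: 13 XOR 13 = 0

36


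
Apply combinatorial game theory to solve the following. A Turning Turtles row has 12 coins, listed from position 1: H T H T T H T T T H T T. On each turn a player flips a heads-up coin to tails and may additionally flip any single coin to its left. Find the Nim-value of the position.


Coins: H T H T T H T T T H T T
Key fact: a single head at position k behaves exactly like a Nim heap of size k (turning it to T and optionally flipping a coin at j < k corresponds to moving the heap from k to j, or to 0), and heads combine as a disjunctive sum (two heads at the same place would cancel, matching j XOR j = 0). So the Nim-value is the XOR of the 1-indexed positions of the heads.
Face-up positions (1-indexed): [1, 3, 6, 10]
XOR 0 with 1: 0 XOR 1 = 1
XOR 1 with 3: 1 XOR 3 = 2
XOR 2 with 6: 2 XOR 6 = 4
XOR 4 with 10: 4 XOR 10 = 14
Nim-value = 14

14


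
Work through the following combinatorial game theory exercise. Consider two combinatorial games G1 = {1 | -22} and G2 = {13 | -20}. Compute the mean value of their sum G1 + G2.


G1 = {1 | -22}, G2 = {13 | -20}
Each is a switch {a | b} with numbers a > b; its mean value is (a + b)/2, and mean value is additive over game sums: m(G1 + G2) = m(G1) + m(G2).
Mean of G1 = (1 + (-22))/2 = -21/2 = -21/2
Mean of G2 = (13 + (-20))/2 = -7/2 = -7/2
Mean of G1 + G2 = -21/2 + -7/2 = -14

-14


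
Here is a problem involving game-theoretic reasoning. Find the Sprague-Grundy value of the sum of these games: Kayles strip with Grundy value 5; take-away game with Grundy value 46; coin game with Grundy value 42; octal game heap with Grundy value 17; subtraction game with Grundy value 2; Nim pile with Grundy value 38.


By the Sprague-Grundy theorem, the Grundy value of a sum of games is the XOR of individual Grundy values.
Kayles strip: Grundy value = 5. Running XOR: 0 XOR 5 = 5
take-away game: Grundy value = 46. Running XOR: 5 XOR 46 = 43
coin game: Grundy value = 42. Running XOR: 43 XOR 42 = 1
octal game heap: Grundy value = 17. Running XOR: 1 XOR 17 = 16
subtraction game: Grundy value = 2. Running XOR: 16 XOR 2 = 18
Nim pile: Grundy value = 38. Running XOR: 18 XOR 38 = 52
The combined Grundy value is 52.

52


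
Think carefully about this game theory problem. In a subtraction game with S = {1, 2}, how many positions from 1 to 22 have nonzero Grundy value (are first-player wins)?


Subtraction set S = {1, 2}, so G(n) = n mod 3.
G(n) = 0 when n is a multiple of 3.
Multiples of 3 in [1, 22]: 7
N-positions (nonzero Grundy) = 22 - 7 = 15

15


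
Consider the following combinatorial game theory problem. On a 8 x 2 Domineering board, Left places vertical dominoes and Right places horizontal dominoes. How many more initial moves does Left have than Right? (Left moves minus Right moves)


Board is 8 x 2 (rows x cols).
Left (vertical) placements: (rows-1) * cols = 7 * 2 = 14
Right (horizontal) placements: rows * (cols-1) = 8 * 1 = 8
Advantage = Left - Right = 14 - 8 = 6

6


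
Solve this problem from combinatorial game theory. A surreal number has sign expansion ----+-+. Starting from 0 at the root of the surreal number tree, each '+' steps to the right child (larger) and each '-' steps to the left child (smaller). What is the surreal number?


Sign expansion: ----+-+
Rule: track bounds (lo, hi), initially (-inf, +inf). On '+', the current value becomes lo and we move to the simplest number in (value, hi): value + 1 if hi = +inf, otherwise the midpoint (value + hi)/2. On '-', the current value becomes hi and we move to value - 1 if lo = -inf, otherwise the midpoint (lo + value)/2.
Start at 0.
Step 1: sign = -, move left. Bounds: (-inf, 0). Value = -1
Step 2: sign = -, move left. Bounds: (-inf, -1). Value = -2
Step 3: sign = -, move left. Bounds: (-inf, -2). Value = -3
Step 4: sign = -, move left. Bounds: (-inf, -3). Value = -4
Step 5: sign = +, move right. Bounds: (-4, -3). Value = -7/2
Step 6: sign = -, move left. Bounds: (-4, -7/2). Value = -15/4
Step 7: sign = +, move right. Bounds: (-15/4, -7/2). Value = -29/8
The surreal number with sign expansion ----+-+ is -29/8.

-29/8


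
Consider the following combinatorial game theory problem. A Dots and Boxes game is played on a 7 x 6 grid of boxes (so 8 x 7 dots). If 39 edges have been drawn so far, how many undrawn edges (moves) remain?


Grid: 7 x 6 boxes, i.e. 8 rows and 7 columns of dots.
Horizontal edges: (rows + 1) * cols = 8 * 6 = 48
Vertical edges: rows * (cols + 1) = 7 * 7 = 49
Total edges: 48 + 49 = 97
Edges drawn: 39
Remaining: 97 - 39 = 58

58


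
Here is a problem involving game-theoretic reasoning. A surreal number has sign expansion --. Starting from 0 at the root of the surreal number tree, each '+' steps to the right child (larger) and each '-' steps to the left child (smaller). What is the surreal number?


Sign expansion: --
Rule: track bounds (lo, hi), initially (-inf, +inf). On '+', the current value becomes lo and we move to the simplest number in (value, hi): value + 1 if hi = +inf, otherwise the midpoint (value + hi)/2. On '-', the current value becomes hi and we move to value - 1 if lo = -inf, otherwise the midpoint (lo + value)/2.
Start at 0.
Step 1: sign = -, move left. Bounds: (-inf, 0). Value = -1
Step 2: sign = -, move left. Bounds: (-inf, -1). Value = -2
The surreal number with sign expansion -- is -2.

-2


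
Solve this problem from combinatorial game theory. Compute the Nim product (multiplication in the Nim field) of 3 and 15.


Nim multiplication is bilinear over XOR: (u XOR v) * w = (u*w) XOR (v*w).
So we split each operand into its bit components and XOR the pairwise Nim products.
3 = 1 + 2 (as XOR of powers of 2).
15 = 1 + 2 + 4 + 8 (as XOR of powers of 2).
Using the standard Nim-product table on single bits:
  2*2 = 3,   2*4 = 8,   2*8 = 12,
  4*4 = 6,   4*8 = 11,  8*8 = 13,
and  1*x = x (identity), k*l = l*k (commutative).
Pairwise Nim products:
  1 * 1 = 1
  1 * 2 = 2
  1 * 4 = 4
  1 * 8 = 8
  2 * 1 = 2
  2 * 2 = 3
  2 * 4 = 8
  2 * 8 = 12
XOR them: 1 XOR 2 XOR 4 XOR 8 XOR 2 XOR 3 XOR 8 XOR 12 = 10.
Result: 3 * 15 = 10 (in Nim).

10


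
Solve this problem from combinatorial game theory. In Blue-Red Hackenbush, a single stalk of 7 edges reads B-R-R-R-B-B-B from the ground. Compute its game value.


Edges (from ground): B-R-R-R-B-B-B
By Berlekamp's sign-expansion rule, a Blue-Red Hackenbush stalk has the value of the surreal number whose sign sequence is the edge sequence with B -> + and R -> -.
Sign sequence: +---+++
Trace the sign expansion in the surreal number tree, starting from 0:
Edge 1: B (sign +) -> bounds (0, +inf), value = 1
Edge 2: R (sign -) -> bounds (0, 1), value = 1/2
Edge 3: R (sign -) -> bounds (0, 1/2), value = 1/4
Edge 4: R (sign -) -> bounds (0, 1/4), value = 1/8
Edge 5: B (sign +) -> bounds (1/8, 1/4), value = 3/16
Edge 6: B (sign +) -> bounds (3/16, 1/4), value = 7/32
Edge 7: B (sign +) -> bounds (7/32, 1/4), value = 15/64
Game value = 15/64

15/64


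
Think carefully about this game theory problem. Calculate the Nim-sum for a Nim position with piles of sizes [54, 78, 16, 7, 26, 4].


We need the XOR (exclusive or) of all pile sizes.
After XOR-ing pile 1 (size 54): 0 XOR 54 = 54
After XOR-ing pile 2 (size 78): 54 XOR 78 = 120
After XOR-ing pile 3 (size 16): 120 XOR 16 = 104
After XOR-ing pile 4 (size 7): 104 XOR 7 = 111
After XOR-ing pile 5 (size 26): 111 XOR 26 = 117
After XOR-ing pile 6 (size 4): 117 XOR 4 = 113
The Nim-value of this position is 113.

113


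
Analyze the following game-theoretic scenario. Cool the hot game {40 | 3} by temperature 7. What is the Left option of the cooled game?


Original game: {40 | 3} (a switch {a | b} with a > b).
Cooling by t (for t below the temperature (a - b)/2 = 37/2) taxes each move by t: {a | b} cooled by t is {a - t | b + t}.
Cooling amount: t = 7
Cooled Left option: 40 - 7 = 33
Cooled Right option: 3 + 7 = 10
Cooled game: {33 | 10}
Left option = 33

33


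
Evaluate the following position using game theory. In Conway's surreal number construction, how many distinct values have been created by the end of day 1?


Day 0: {|} = 0 is born. Count = 1.
Day n: the number of surreal numbers born by day n is 2^(n+1) - 1.
By day 0: 2^1 - 1 = 1
By day 1: 2^2 - 1 = 3
By day 1: 3 surreal numbers.

3


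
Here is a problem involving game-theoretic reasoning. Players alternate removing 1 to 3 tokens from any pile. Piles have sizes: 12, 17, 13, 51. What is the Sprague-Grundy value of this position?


Subtraction set: {1, 2, 3}
For this subtraction set, G(n) = n mod 4 (period = max + 1 = 4).
Pile 1 (size 12): G(12) = 12 mod 4 = 0
Pile 2 (size 17): G(17) = 17 mod 4 = 1
Pile 3 (size 13): G(13) = 13 mod 4 = 1
Pile 4 (size 51): G(51) = 51 mod 4 = 3
Total Grundy value = XOR of all: 0 XOR 1 XOR 1 XOR 3 = 3

3


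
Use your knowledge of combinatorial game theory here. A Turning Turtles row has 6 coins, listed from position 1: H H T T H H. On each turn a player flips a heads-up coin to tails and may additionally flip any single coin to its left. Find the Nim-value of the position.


Coins: H H T T H H
Key fact: a single head at position k behaves exactly like a Nim heap of size k (turning it to T and optionally flipping a coin at j < k corresponds to moving the heap from k to j, or to 0), and heads combine as a disjunctive sum (two heads at the same place would cancel, matching j XOR j = 0). So the Nim-value is the XOR of the 1-indexed positions of the heads.
Face-up positions (1-indexed): [1, 2, 5, 6]
XOR 0 with 1: 0 XOR 1 = 1
XOR 1 with 2: 1 XOR 2 = 3
XOR 3 with 5: 3 XOR 5 = 6
XOR 6 with 6: 6 XOR 6 = 0
Nim-value = 0

0


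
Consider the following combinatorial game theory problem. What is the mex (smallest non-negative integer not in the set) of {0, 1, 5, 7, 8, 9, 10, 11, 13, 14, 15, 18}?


Set = {0, 1, 5, 7, 8, 9, 10, 11, 13, 14, 15, 18}
0 is in the set.
1 is in the set.
2 is NOT in the set. This is the mex.
mex = 2

2
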